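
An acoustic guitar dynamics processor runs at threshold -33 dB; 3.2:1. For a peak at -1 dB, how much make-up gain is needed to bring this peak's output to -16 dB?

Without make-up, output = threshold + overshoot/3.2 = -33 + 10 = -23 dB.
Gap to target: 7 dB.

7 dB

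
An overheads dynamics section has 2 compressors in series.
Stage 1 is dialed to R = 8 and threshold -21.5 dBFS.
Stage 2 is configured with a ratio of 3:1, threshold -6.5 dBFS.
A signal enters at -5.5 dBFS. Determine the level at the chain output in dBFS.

Stage 1: 16 dB above -21.5 dBFS, reduced 8:1 to 2 dB above → -19.5 dBFS.
Stage 2: below threshold (-19.5 ≤ -6.5); passes unchanged; output -19.5 dBFS.

-19.5 dBFS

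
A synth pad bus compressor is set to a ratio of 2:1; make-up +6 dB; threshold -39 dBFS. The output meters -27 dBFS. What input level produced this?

-27 dBFS

Stripping the +6 dB make-up gives -33 dBFS at the gain stage.
Post-compression overshoot = -33 − (-39) = 6 dB.
Before 2:1 compression the overshoot was 6 × 2 = 12 dB, so input = -39 + 12 = -27 dBFS.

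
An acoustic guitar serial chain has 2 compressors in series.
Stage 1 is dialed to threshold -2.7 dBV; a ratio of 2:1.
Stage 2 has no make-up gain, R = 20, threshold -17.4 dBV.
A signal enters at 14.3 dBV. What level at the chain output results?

Stage 1: overshoot 17 dB → 17/2 = 8.5 dB → 5.8 dBV.
Stage 2: 5.8 dBV is 23.2 dB over -17.4 dBV; at 20:1 that becomes 1.16 dB over, giving -16.24 dBV.

-16.24 dBV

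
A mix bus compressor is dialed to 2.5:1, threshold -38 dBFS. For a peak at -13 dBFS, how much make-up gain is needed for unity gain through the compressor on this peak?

15 dB

Without make-up, output = threshold + overshoot/2.5 = -38 + 10 = -28 dBFS.
Gap to target: 15 dB.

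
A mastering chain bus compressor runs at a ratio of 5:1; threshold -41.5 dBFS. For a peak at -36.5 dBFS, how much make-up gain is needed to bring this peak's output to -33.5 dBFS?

7 dB

The peak compresses to -41.5 + 5/5 = -40.5 dBFS.
To reach -33.5 dBFS requires -33.5 − (-40.5) = 7 dB of make-up.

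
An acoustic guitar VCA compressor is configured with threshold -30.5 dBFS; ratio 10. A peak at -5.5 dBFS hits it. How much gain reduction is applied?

22.5 dB

Overshoot = -5.5 − (-30.5) = 25 dB.
At 10:1, output sits 25/10 = 2.5 dB above threshold.
So the signal is attenuated by 25 − 2.5 = 22.5 dB.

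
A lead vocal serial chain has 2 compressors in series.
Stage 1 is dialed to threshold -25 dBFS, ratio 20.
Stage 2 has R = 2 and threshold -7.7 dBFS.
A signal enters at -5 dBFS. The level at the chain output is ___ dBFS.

Stage 1: 20 dB above -25 dBFS, reduced 20:1 to 1 dB above → -24 dBFS.
Stage 2: below threshold (-24 ≤ -7.7); passes unchanged; output -24 dBFS.

-24 dBFS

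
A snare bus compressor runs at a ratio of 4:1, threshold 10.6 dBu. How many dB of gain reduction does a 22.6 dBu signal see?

9 dB

22.6 dBu exceeds the threshold by 12 dB.
A 4:1 ratio leaves 3 dB of that excess.
GR = overshoot in − overshoot out = 12 − 3 = 9 dB.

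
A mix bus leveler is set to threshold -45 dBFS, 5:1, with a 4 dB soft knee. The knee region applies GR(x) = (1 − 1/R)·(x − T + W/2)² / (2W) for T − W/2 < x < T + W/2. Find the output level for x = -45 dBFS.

x − T + W/2 = -45 − (-45) + 2 = 2.
GR = (1 − 1/5) × 2² / 8 = 0.8 × 4 / 8 = 0.4 dB.
Output = -45 − 0.4 = -45.4 dBFS.

-45.4 dBFS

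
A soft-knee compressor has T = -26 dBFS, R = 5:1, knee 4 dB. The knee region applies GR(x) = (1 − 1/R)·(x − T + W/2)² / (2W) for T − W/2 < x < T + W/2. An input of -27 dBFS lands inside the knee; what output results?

-27.1 dBFS

x − T + W/2 = -27 − (-26) + 2 = 1.
GR = (1 − 1/5) × 1² / 8 = 0.8 × 1 / 8 = 0.1 dB.
Output = -27 − 0.1 = -27.1 dBFS.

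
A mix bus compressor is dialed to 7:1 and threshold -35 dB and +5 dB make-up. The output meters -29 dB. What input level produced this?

Stripping the +5 dB make-up gives -34 dB at the gain stage.
That's 1 dB above the -35 dB threshold.
Undo the ratio: input overshoot = 1 × 7 = 7 dB, giving input = -28 dB.

-28 dB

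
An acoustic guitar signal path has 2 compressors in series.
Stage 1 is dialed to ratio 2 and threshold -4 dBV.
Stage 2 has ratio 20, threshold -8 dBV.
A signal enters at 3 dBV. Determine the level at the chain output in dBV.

Stage 1: overshoot 7 dB → 7/2 = 3.5 dB → -0.5 dBV.
Stage 2: -0.5 dBV is 7.5 dB over -8 dBV; at 20:1 that becomes 0.375 dB over, giving -7.625 dBV.

-7.625 dBV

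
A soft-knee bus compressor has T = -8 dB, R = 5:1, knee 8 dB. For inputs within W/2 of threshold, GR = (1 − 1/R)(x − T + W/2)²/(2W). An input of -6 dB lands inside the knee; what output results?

-7.8 dB

x − T + W/2 = -6 − (-8) + 4 = 6.
GR = (1 − 1/5) × 6² / 16 = 0.8 × 36 / 16 = 1.8 dB.
Output = -6 − 1.8 = -7.8 dB.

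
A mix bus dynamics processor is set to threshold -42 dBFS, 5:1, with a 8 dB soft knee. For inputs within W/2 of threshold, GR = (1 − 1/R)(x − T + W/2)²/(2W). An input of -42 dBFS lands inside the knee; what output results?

x − T + W/2 = -42 − (-42) + 4 = 4.
GR = (1 − 1/5) × 4² / 16 = 0.8 × 16 / 16 = 0.8 dB.
Output = -42 − 0.8 = -42.8 dBFS.

-42.8 dBFS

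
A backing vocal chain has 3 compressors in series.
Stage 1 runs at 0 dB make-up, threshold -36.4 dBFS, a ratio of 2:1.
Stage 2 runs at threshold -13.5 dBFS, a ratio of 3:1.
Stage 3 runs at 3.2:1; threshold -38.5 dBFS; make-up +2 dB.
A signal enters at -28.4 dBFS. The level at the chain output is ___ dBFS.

Stage 1: 8 dB above -36.4 dBFS, reduced 2:1 to 4 dB above → -32.4 dBFS.
Stage 2: -32.4 dBFS ≤ -13.5 dBFS, so stage 2 doesn't engage; output -32.4 dBFS.
Stage 3: 6.1 dB above -38.5 dBFS, reduced 3.2:1 to 1.90625 dB above → -36.59375 dBFS; +2 dB make-up → -34.59375 dBFS.

-34.59375 dBFS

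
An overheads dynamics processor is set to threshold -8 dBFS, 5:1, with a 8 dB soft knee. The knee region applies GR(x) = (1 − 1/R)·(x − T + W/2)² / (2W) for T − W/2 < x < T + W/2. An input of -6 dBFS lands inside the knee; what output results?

-7.8 dBFS

x − T + W/2 = -6 − (-8) + 4 = 6.
GR = (1 − 1/5) × 6² / 16 = 0.8 × 36 / 16 = 1.8 dB.
Output = -6 − 1.8 = -7.8 dBFS.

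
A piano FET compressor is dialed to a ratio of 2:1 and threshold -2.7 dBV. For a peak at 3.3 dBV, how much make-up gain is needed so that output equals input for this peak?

Overshoot 6 dB → 6/2 = 3 dB after compression, so the compressed level is -2.7 + 3 = 0.3 dBV.
Make-up = target − compressed = 3.3 − 0.3 = 3 dB.

3 dB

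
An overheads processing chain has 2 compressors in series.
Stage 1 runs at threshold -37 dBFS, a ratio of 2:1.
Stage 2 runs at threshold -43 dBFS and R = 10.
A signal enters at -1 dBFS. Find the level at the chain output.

Stage 1: -1 dBFS is 36 dB over -37 dBFS; at 2:1 that becomes 18 dB over, giving -19 dBFS.
Stage 2: 24 dB above -43 dBFS, reduced 10:1 to 2.4 dB above → -40.6 dBFS.

-40.6 dBFS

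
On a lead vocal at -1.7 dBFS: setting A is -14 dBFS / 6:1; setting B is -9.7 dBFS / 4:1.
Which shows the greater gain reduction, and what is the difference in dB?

A: GR = 12.3 − 12.3/6 = 10.25 dB.
B: GR = 8 − 8/4 = 6 dB.
A reduces 4.25 dB more.

A, by 4.25 dB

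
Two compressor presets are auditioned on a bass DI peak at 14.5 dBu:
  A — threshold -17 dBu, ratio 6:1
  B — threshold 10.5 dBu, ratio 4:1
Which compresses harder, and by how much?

A, by 23.25 dB

A: 31.5 dB over, compressed to 5.25 dB over, so 26.25 dB of GR.
B: 4 dB over, compressed to 1 dB over, so 3 dB of GR.
A reduces 23.25 dB more.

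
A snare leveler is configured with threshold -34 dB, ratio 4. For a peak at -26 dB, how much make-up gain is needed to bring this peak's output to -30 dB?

2 dB

Overshoot 8 dB → 8/4 = 2 dB after compression, so the compressed level is -34 + 2 = -32 dB.
Make-up = target − compressed = -30 − (-32) = 2 dB.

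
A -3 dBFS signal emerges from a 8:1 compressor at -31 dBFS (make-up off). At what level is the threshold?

Gain reduction = -3 − (-31) = 28 dB; output overshoot = GR / (R − 1) = 28 / 7 = 4 dB.
Threshold = output − output overshoot = -31 − 4 = -35 dBFS.

-35 dBFS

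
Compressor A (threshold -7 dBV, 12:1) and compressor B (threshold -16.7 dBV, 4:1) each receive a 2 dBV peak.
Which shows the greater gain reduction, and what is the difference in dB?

B, by 5.775 dB

A: 9 dB over, compressed to 0.75 dB over, so 8.25 dB of GR.
B: 18.7 dB over, compressed to 4.675 dB over, so 14.025 dB of GR.
Difference: 5.775 dB in favour of B.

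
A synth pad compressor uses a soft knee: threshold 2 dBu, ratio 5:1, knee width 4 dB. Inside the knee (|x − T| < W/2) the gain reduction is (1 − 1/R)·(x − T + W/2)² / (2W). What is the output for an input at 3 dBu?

2.1 dBu

x − T + W/2 = 3 − 2 + 2 = 3.
GR = (1 − 1/5) × 3² / 8 = 0.8 × 9 / 8 = 0.9 dB.
Output = 3 − 0.9 = 2.1 dBu.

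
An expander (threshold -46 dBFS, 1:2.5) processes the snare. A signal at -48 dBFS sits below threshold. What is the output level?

The input is 2 dB below the -46 dBFS threshold.
A 1:2.5 expander multiplies undershoot by 2.5: 2 × 2.5 = 5 dB below threshold.
Output = -46 − 5 = -51 dBFS.

-51 dBFS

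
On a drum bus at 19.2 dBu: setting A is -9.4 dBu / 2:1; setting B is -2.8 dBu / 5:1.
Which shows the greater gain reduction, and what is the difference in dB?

B, by 3.3 dB

A: GR = 28.6 − 28.6/2 = 14.3 dB.
B: GR = 22 − 22/5 = 17.6 dB.
Difference: 3.3 dB in favour of B.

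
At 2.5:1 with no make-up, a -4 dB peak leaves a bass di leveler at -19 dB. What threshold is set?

Let T be the threshold. Output overshoot = (input overshoot)/R, so -19 − T = (-4 − T)/2.5.
2.5·(-19 − T) = -4 − T → 1.5·T = -47.5 − (-4) = -43.5.
T = -43.5/1.5 = -29 dB.

-29 dB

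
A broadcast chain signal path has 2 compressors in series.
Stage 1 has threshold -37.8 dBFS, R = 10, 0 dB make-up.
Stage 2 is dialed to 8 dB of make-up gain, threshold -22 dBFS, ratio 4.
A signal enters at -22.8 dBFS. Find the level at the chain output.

-28.3 dBFS

Stage 1: -22.8 dBFS is 15 dB over -37.8 dBFS; at 10:1 that becomes 1.5 dB over, giving -36.3 dBFS.
Stage 2: -36.3 dBFS ≤ -22 dBFS, so stage 2 doesn't engage; make-up brings it to -28.3 dBFS.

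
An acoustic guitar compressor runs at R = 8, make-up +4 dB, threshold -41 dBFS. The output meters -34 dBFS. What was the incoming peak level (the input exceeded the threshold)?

-17 dBFS

Stripping the +4 dB make-up gives -38 dBFS at the gain stage.
That's 3 dB above the -41 dBFS threshold.
Input overshoot = R × output overshoot = 24 dB → input = -41 + 24 = -17 dBFS.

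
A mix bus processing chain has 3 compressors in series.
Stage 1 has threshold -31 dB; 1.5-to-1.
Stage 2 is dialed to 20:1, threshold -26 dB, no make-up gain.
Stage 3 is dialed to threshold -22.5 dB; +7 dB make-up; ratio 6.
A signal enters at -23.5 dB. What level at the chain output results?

Stage 1: -23.5 dB is 7.5 dB over -31 dB; at 1.5:1 that becomes 5 dB over, giving -26 dB.
Stage 2: below threshold (-26 ≤ -26); passes unchanged; output -26 dB.
Stage 3: -26 dB is at or below the -22.5 dB threshold — no compression; make-up brings it to -19 dB.

-19 dB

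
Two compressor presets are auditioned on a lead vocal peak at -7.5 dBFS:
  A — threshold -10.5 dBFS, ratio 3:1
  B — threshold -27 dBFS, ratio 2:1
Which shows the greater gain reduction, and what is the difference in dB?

B, by 7.75 dB

A: GR = 3 − 3/3 = 2 dB.
B: GR = 19.5 − 19.5/2 = 9.75 dB.
Difference: 7.75 dB in favour of B.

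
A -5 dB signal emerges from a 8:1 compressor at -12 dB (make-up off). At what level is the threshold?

-13 dB

Let T be the threshold. Output overshoot = (input overshoot)/R, so -12 − T = (-5 − T)/8.
8·(-12 − T) = -5 − T → 7·T = -96 − (-5) = -91.
T = -91/7 = -13 dB.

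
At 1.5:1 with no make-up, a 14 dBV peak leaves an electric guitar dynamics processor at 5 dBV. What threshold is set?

Input is 27 dB above T (since output overshoot × R = input overshoot: (5 − T)·1.5 = 14 − T gives T = -13 dBV).
Check: -13 + (14 − (-13))/1.5 = -13 + 18 = 5 dBV. ✓

-13 dBV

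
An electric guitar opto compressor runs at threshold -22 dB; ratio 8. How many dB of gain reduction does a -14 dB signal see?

-14 dB exceeds the threshold by 8 dB.
After 8:1 compression the overshoot becomes 8/8 = 1 dB.
So the signal is attenuated by 8 − 1 = 7 dB.

7 dB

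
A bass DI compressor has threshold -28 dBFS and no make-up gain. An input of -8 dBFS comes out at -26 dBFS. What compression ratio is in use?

10:1

Input overshoot = -8 − (-28) = 20 dB; output overshoot = -26 − (-28) = 2 dB.
Ratio = 20 / 2 = 10.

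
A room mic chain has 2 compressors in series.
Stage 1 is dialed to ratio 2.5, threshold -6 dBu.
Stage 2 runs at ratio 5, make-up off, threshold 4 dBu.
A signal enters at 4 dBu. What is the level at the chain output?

Stage 1: 4 dBu is 10 dB over -6 dBu; at 2.5:1 that becomes 4 dB over, giving -2 dBu.
Stage 2: -2 dBu is at or below the 4 dBu threshold — no compression; output -2 dBu.

-2 dBu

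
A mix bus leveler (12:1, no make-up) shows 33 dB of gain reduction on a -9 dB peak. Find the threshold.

-45 dB

Input is 36 dB above T (since output overshoot × R = input overshoot: (-42 − T)·12 = -9 − T gives T = -45 dB).
Check: -45 + (-9 − (-45))/12 = -45 + 3 = -42 dB. ✓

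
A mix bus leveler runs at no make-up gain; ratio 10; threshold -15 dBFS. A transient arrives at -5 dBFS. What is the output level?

-5 dBFS sits 10 dB over threshold.
The 10 dB excess becomes 1 dB after 10:1 reduction.
So the level is -15 + 1 = -14 dBFS.

-14 dBFS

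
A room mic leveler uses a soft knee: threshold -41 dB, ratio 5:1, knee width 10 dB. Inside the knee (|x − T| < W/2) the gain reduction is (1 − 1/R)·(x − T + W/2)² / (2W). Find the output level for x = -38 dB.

-40.56 dB

x − T + W/2 = -38 − (-41) + 5 = 8.
GR = (1 − 1/5) × 8² / 20 = 0.8 × 64 / 20 = 2.56 dB.
Output = -38 − 2.56 = -40.56 dB.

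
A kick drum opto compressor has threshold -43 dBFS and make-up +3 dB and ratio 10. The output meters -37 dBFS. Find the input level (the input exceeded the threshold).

-13 dBFS

Before make-up, the level was -37 − 3 = -40 dBFS.
That's 3 dB above the -43 dBFS threshold.
Before 10:1 compression the overshoot was 3 × 10 = 30 dB, so input = -43 + 30 = -13 dBFS.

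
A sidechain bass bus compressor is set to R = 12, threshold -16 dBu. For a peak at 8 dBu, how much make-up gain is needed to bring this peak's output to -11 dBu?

3 dB

Without make-up, output = threshold + overshoot/12 = -16 + 2 = -14 dBu.
Gap to target: 3 dB.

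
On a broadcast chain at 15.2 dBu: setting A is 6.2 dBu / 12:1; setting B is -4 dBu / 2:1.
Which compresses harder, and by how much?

A: overshoot 9 dB → output overshoot 0.75 dB → GR 8.25 dB.
B: overshoot 19.2 dB → output overshoot 9.6 dB → GR 9.6 dB.
B reduces 1.35 dB more.

B, by 1.35 dB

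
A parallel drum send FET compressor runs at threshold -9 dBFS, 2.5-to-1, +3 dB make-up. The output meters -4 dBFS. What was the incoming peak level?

Remove make-up: -4 − 3 = -7 dBFS.
The compressed level sits -7 − (-9) = 2 dB over threshold.
Before 2.5:1 compression the overshoot was 2 × 2.5 = 5 dB, so input = -9 + 5 = -4 dBFS.

-4 dBFS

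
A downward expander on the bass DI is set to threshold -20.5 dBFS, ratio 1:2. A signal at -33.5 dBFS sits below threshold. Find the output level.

-46.5 dBFS

The input is 13 dB below the -20.5 dBFS threshold.
A 1:2 expander multiplies undershoot by 2: 13 × 2 = 26 dB below threshold.
Output = -20.5 − 26 = -46.5 dBFS.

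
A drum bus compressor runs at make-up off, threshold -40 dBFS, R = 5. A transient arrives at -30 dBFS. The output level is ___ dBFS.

-38 dBFS

The input is 10 dB above the -40 dBFS threshold.
The 10 dB excess becomes 2 dB after 5:1 reduction.
So the level is -40 + 2 = -38 dBFS.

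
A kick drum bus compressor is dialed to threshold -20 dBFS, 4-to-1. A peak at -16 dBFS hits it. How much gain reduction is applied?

The signal is 4 dB above threshold.
A 4:1 ratio leaves 1 dB of that excess.
So the signal is attenuated by 4 − 1 = 3 dB.

3 dB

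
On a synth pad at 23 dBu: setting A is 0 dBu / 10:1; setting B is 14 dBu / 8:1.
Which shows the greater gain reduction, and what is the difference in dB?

A, by 12.825 dB

A: 23 dB over, compressed to 2.3 dB over, so 20.7 dB of GR.
B: 9 dB over, compressed to 1.125 dB over, so 7.875 dB of GR.
A reduces 12.825 dB more.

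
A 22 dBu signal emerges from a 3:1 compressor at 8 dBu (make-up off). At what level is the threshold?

Let T be the threshold. Output overshoot = (input overshoot)/R, so 8 − T = (22 − T)/3.
3·(8 − T) = 22 − T → 2·T = 24 − 22 = 2.
T = 2/2 = 1 dBu.

1 dBu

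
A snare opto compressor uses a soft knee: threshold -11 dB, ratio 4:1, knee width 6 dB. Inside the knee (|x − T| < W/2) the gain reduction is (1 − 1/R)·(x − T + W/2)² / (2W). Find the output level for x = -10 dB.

-11 dB

x − T + W/2 = -10 − (-11) + 3 = 4.
GR = (1 − 1/4) × 4² / 12 = 0.75 × 16 / 12 = 1 dB.
Output = -10 − 1 = -11 dB.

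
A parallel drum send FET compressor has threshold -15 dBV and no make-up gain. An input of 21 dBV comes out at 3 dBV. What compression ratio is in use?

2:1

Input overshoot = 21 − (-15) = 36 dB; output overshoot = 3 − (-15) = 18 dB.
Ratio = 36 / 18 = 2.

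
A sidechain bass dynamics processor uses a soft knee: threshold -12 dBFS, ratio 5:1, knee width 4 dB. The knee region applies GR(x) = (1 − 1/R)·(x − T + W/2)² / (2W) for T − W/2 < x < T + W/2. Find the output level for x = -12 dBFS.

-12.4 dBFS

x − T + W/2 = -12 − (-12) + 2 = 2.
GR = (1 − 1/5) × 2² / 8 = 0.8 × 4 / 8 = 0.4 dB.
Output = -12 − 0.4 = -12.4 dBFS.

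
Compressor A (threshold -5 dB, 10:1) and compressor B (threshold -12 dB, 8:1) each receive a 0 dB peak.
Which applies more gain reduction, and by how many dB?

B, by 6 dB

A: GR = 5 − 5/10 = 4.5 dB.
B: GR = 12 − 12/8 = 10.5 dB.
B applies 6 dB more gain reduction.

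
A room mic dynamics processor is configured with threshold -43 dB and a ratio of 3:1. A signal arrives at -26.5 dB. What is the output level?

-37.5 dB

-26.5 dB sits 16.5 dB over threshold.
The 16.5 dB excess becomes 5.5 dB after 3:1 reduction.
That puts the output at -37.5 dB.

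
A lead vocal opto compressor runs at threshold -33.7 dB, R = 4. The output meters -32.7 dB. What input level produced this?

-29.7 dB

Post-compression overshoot = -32.7 − (-33.7) = 1 dB.
Before 4:1 compression the overshoot was 1 × 4 = 4 dB, so input = -33.7 + 4 = -29.7 dB.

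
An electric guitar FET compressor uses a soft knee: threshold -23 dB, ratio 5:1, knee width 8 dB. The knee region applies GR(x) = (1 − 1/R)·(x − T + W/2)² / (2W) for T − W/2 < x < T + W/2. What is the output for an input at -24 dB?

-24.45 dB

x − T + W/2 = -24 − (-23) + 4 = 3.
GR = (1 − 1/5) × 3² / 16 = 0.8 × 9 / 16 = 0.45 dB.
Output = -24 − 0.45 = -24.45 dB.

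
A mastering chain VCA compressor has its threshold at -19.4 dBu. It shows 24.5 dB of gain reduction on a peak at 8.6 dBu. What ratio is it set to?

8:1

Input overshoot = 8.6 − (-19.4) = 28 dB.
Output overshoot = 28 − 24.5 = 3.5 dB.
Ratio = input overshoot / output overshoot = 28 / 3.5 = 8.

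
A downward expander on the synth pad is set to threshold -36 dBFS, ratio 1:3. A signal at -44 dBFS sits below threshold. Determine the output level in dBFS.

Undershoot = (-36) − (-44) = 8 dB.
At 1:3, that expands to 24 dB under threshold.
Output = -36 − 24 = -60 dBFS.

-60 dBFS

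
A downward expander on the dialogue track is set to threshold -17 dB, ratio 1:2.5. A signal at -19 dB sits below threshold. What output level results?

The input is 2 dB below the -17 dB threshold.
A 1:2.5 expander multiplies undershoot by 2.5: 2 × 2.5 = 5 dB below threshold.
Output = -17 − 5 = -22 dB.

-22 dB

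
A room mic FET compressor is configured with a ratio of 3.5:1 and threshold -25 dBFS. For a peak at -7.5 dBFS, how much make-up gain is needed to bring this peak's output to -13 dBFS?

7 dB

Without make-up, output = threshold + overshoot/3.5 = -25 + 5 = -20 dBFS.
Gap to target: 7 dB.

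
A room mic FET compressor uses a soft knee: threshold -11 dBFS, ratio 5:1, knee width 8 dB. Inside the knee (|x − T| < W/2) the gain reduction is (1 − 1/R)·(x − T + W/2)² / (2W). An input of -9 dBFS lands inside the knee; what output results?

-10.8 dBFS

x − T + W/2 = -9 − (-11) + 4 = 6.
GR = (1 − 1/5) × 6² / 16 = 0.8 × 36 / 16 = 1.8 dB.
Output = -9 − 1.8 = -10.8 dBFS.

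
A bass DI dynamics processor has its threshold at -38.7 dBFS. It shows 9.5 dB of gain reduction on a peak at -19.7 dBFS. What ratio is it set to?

Input overshoot = -19.7 − (-38.7) = 19 dB.
Output overshoot = 19 − 9.5 = 9.5 dB.
Ratio = input overshoot / output overshoot = 19 / 9.5 = 2.

2:1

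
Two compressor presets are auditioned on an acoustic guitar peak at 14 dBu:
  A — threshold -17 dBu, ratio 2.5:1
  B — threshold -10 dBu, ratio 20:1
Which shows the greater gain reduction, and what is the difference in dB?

A: GR = 31 − 31/2.5 = 18.6 dB.
B: GR = 24 − 24/20 = 22.8 dB.
Difference: 4.2 dB in favour of B.

B, by 4.2 dB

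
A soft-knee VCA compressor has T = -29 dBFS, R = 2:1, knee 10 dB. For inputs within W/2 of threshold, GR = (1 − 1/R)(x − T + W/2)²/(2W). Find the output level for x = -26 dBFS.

x − T + W/2 = -26 − (-29) + 5 = 8.
GR = (1 − 1/2) × 8² / 20 = 0.5 × 64 / 20 = 1.6 dB.
Output = -26 − 1.6 = -27.6 dBFS.

-27.6 dBFS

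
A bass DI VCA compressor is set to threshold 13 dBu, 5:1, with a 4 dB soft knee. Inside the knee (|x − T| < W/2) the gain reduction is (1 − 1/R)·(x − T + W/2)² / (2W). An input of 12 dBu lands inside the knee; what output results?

11.9 dBu

x − T + W/2 = 12 − 13 + 2 = 1.
GR = (1 − 1/5) × 1² / 8 = 0.8 × 1 / 8 = 0.1 dB.
Output = 12 − 0.1 = 11.9 dBu.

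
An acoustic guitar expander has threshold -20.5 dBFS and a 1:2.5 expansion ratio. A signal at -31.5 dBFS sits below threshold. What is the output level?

Undershoot = (-20.5) − (-31.5) = 11 dB.
At 1:2.5, that expands to 27.5 dB under threshold.
Output = -20.5 − 27.5 = -48 dBFS.

-48 dBFS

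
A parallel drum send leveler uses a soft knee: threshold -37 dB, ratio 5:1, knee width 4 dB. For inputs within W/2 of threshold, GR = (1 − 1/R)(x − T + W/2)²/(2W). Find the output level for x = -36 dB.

x − T + W/2 = -36 − (-37) + 2 = 3.
GR = (1 − 1/5) × 3² / 8 = 0.8 × 9 / 8 = 0.9 dB.
Output = -36 − 0.9 = -36.9 dB.

-36.9 dB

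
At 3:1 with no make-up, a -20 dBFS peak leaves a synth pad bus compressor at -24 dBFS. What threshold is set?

-26 dBFS

Let T be the threshold. Output overshoot = (input overshoot)/R, so -24 − T = (-20 − T)/3.
3·(-24 − T) = -20 − T → 2·T = -72 − (-20) = -52.
T = -52/2 = -26 dBFS.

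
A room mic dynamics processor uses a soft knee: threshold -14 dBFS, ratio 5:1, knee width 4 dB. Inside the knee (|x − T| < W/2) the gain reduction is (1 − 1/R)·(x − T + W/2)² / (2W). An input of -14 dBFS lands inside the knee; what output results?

x − T + W/2 = -14 − (-14) + 2 = 2.
GR = (1 − 1/5) × 2² / 8 = 0.8 × 4 / 8 = 0.4 dB.
Output = -14 − 0.4 = -14.4 dBFS.

-14.4 dBFS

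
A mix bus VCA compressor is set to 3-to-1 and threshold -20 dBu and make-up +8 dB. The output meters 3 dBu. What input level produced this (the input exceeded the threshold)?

Stripping the +8 dB make-up gives -5 dBu at the gain stage.
That's 15 dB above the -20 dBu threshold.
Undo the ratio: input overshoot = 15 × 3 = 45 dB, giving input = 25 dBu.

25 dBu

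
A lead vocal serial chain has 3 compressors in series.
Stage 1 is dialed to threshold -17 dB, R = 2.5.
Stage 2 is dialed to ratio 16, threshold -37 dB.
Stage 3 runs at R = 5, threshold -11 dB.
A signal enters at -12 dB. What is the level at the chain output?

Stage 1: -12 dB is 5 dB over -17 dB; at 2.5:1 that becomes 2 dB over, giving -15 dB.
Stage 2: -15 dB is 22 dB over -37 dB; at 16:1 that becomes 1.375 dB over, giving -35.625 dB.
Stage 3: -35.625 dB is at or below the -11 dB threshold — no compression; output -35.625 dB.

-35.625 dB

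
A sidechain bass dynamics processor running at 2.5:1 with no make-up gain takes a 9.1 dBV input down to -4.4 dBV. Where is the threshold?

-13.4 dBV

Input is 22.5 dB above T (since output overshoot × R = input overshoot: (-4.4 − T)·2.5 = 9.1 − T gives T = -13.4 dBV).
Check: -13.4 + (9.1 − (-13.4))/2.5 = -13.4 + 9 = -4.4 dBV. ✓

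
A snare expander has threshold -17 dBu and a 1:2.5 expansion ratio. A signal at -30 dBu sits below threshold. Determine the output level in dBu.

Below threshold, a 1:2.5 expander applies gain = (2.5−1)×(T − x) of attenuation.
(2.5−1) × 13 = 19.5 dB, so output = -30 − 19.5 = -49.5 dBu.

-49.5 dBu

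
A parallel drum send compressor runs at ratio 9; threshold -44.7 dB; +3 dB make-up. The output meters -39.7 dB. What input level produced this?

Remove make-up: -39.7 − 3 = -42.7 dB.
Post-compression overshoot = -42.7 − (-44.7) = 2 dB.
Undo the ratio: input overshoot = 2 × 9 = 18 dB, giving input = -26.7 dB.

-26.7 dB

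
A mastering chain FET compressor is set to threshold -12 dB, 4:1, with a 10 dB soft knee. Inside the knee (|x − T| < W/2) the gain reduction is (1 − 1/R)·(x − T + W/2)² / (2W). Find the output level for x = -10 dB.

-11.8375 dB

x − T + W/2 = -10 − (-12) + 5 = 7.
GR = (1 − 1/4) × 7² / 20 = 0.75 × 49 / 20 = 1.8375 dB.
Output = -10 − 1.8375 = -11.8375 dB.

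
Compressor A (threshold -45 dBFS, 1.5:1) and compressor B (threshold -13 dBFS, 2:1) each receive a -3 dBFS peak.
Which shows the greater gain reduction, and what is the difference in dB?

A, by 9 dB

A: overshoot 42 dB → output overshoot 28 dB → GR 14 dB.
B: overshoot 10 dB → output overshoot 5 dB → GR 5 dB.
Difference: 9 dB in favour of A.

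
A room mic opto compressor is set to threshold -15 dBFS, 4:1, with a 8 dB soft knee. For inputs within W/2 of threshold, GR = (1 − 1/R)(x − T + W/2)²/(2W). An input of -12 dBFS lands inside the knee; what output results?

-14.296875 dBFS

x − T + W/2 = -12 − (-15) + 4 = 7.
GR = (1 − 1/4) × 7² / 16 = 0.75 × 49 / 16 = 2.296875 dB.
Output = -12 − 2.296875 = -14.296875 dBFS.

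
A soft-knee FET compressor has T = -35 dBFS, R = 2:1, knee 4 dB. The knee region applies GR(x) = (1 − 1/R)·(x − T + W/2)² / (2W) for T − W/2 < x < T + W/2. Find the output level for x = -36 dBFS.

-36.0625 dBFS

x − T + W/2 = -36 − (-35) + 2 = 1.
GR = (1 − 1/2) × 1² / 8 = 0.5 × 1 / 8 = 0.0625 dB.
Output = -36 − 0.0625 = -36.0625 dBFS.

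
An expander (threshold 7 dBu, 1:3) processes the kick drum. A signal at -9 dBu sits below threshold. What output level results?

-41 dBu

The input is 16 dB below the 7 dBu threshold.
A 1:3 expander multiplies undershoot by 3: 16 × 3 = 48 dB below threshold.
Output = 7 − 48 = -41 dBu.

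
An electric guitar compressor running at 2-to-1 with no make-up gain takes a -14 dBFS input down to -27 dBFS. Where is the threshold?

-40 dBFS

Let T be the threshold. Output overshoot = (input overshoot)/R, so -27 − T = (-14 − T)/2.
2·(-27 − T) = -14 − T → 1·T = -54 − (-14) = -40.
T = -40/1 = -40 dBFS.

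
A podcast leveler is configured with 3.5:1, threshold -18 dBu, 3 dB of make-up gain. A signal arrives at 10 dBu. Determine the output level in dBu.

-7 dBu

Overshoot: 10 − (-18) = 28 dB.
The 28 dB excess becomes 8 dB after 3.5:1 reduction.
That puts the output at -10 dBu; make-up adds 3 dB, giving -7 dBu.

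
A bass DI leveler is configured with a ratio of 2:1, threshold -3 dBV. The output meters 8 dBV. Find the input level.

19 dBV

The compressed level sits 8 − (-3) = 11 dB over threshold.
Undo the ratio: input overshoot = 11 × 2 = 22 dB, giving input = 19 dBV.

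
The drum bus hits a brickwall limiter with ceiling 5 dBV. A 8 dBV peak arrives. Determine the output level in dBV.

5 dBV

A brickwall limiter is an ∞:1 compressor: any input above the ceiling is clamped to 5 dBV.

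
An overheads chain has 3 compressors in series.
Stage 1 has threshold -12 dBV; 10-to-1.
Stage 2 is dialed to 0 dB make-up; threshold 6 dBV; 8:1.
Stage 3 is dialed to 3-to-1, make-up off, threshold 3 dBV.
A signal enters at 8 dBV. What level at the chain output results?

-10 dBV

Stage 1: 20 dB above -12 dBV, reduced 10:1 to 2 dB above → -10 dBV.
Stage 2: -10 dBV is at or below the 6 dBV threshold — no compression; output -10 dBV.
Stage 3: below threshold (-10 ≤ 3); passes unchanged; output -10 dBV.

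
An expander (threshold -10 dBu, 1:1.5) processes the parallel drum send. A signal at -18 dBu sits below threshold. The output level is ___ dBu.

-22 dBu

Undershoot = (-10) − (-18) = 8 dB.
At 1:1.5, that expands to 12 dB under threshold.
Output = -10 − 12 = -22 dBu.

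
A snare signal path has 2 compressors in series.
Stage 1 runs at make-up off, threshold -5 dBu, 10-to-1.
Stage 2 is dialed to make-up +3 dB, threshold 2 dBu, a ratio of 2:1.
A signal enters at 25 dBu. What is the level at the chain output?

1 dBu

Stage 1: overshoot 30 dB → 30/10 = 3 dB → -2 dBu.
Stage 2: below threshold (-2 ≤ 2); passes unchanged; make-up brings it to 1 dBu.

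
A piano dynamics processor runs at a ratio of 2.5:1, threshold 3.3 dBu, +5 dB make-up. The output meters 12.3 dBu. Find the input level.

Remove make-up: 12.3 − 5 = 7.3 dBu.
The compressed level sits 7.3 − 3.3 = 4 dB over threshold.
Before 2.5:1 compression the overshoot was 4 × 2.5 = 10 dB, so input = 3.3 + 10 = 13.3 dBu.

13.3 dBu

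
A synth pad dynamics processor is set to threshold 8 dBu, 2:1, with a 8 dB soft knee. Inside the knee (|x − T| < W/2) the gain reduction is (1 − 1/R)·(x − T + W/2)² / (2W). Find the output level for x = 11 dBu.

9.46875 dBu

x − T + W/2 = 11 − 8 + 4 = 7.
GR = (1 − 1/2) × 7² / 16 = 0.5 × 49 / 16 = 1.53125 dB.
Output = 11 − 1.53125 = 9.46875 dBu.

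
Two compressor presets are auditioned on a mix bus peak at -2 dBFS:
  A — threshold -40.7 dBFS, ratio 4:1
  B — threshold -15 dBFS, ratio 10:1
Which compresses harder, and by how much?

A, by 17.325 dB

A: GR = 38.7 − 38.7/4 = 29.025 dB.
B: GR = 13 − 13/10 = 11.7 dB.
A reduces 17.325 dB more.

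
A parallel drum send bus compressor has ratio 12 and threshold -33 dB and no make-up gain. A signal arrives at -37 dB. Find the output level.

-37 dB is 4 dB below the -33 dB threshold, so no gain reduction is applied.
Output = input = -37 dB.

-37 dB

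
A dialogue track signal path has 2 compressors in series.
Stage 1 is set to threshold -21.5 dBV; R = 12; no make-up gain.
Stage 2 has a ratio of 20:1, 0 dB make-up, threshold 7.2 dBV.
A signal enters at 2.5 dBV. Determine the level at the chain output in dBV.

Stage 1: overshoot 24 dB → 24/12 = 2 dB → -19.5 dBV.
Stage 2: -19.5 dBV is at or below the 7.2 dBV threshold — no compression; output -19.5 dBV.

-19.5 dBV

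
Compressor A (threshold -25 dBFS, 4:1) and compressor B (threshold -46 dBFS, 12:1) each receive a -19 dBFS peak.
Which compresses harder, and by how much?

A: overshoot 6 dB → output overshoot 1.5 dB → GR 4.5 dB.
B: overshoot 27 dB → output overshoot 2.25 dB → GR 24.75 dB.
B reduces 20.25 dB more.

B, by 20.25 dB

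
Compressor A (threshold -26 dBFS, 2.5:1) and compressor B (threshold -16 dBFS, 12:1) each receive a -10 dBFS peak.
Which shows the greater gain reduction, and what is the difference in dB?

A: 16 dB over, compressed to 6.4 dB over, so 9.6 dB of GR.
B: 6 dB over, compressed to 0.5 dB over, so 5.5 dB of GR.
A reduces 4.1 dB more.

A, by 4.1 dB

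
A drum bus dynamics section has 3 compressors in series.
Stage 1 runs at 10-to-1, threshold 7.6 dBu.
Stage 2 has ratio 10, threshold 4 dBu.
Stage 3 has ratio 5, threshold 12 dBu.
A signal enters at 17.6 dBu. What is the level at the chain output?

4.46 dBu

Stage 1: 17.6 dBu is 10 dB over 7.6 dBu; at 10:1 that becomes 1 dB over, giving 8.6 dBu.
Stage 2: 8.6 dBu is 4.6 dB over 4 dBu; at 10:1 that becomes 0.46 dB over, giving 4.46 dBu.
Stage 3: 4.46 dBu ≤ 12 dBu, so stage 3 doesn't engage; output 4.46 dBu.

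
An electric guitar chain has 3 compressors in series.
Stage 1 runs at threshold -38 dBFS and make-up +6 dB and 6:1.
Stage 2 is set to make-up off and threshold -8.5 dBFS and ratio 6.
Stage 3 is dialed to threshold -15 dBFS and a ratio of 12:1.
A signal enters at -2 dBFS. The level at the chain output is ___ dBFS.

-26 dBFS

Stage 1: 36 dB above -38 dBFS, reduced 6:1 to 6 dB above → -32 dBFS; +6 dB make-up → -26 dBFS.
Stage 2: below threshold (-26 ≤ -8.5); passes unchanged; output -26 dBFS.
Stage 3: -26 dBFS ≤ -15 dBFS, so stage 3 doesn't engage; output -26 dBFS.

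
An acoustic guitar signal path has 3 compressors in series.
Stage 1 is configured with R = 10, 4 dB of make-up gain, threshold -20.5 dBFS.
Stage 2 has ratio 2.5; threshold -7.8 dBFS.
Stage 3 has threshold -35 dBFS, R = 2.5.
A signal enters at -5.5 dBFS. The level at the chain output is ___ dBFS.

Stage 1: -5.5 dBFS is 15 dB over -20.5 dBFS; at 10:1 that becomes 1.5 dB over, giving -19 dBFS; +4 dB make-up → -15 dBFS.
Stage 2: -15 dBFS is at or below the -7.8 dBFS threshold — no compression; output -15 dBFS.
Stage 3: overshoot 20 dB → 20/2.5 = 8 dB → -27 dBFS.

-27 dBFS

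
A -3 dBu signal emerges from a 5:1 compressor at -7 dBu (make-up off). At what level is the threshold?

Let T be the threshold. Output overshoot = (input overshoot)/R, so -7 − T = (-3 − T)/5.
5·(-7 − T) = -3 − T → 4·T = -35 − (-3) = -32.
T = -32/4 = -8 dBu.

-8 dBu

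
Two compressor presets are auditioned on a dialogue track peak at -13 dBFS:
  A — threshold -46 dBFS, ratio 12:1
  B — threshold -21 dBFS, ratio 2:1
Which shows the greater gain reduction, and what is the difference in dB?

A, by 26.25 dB

A: overshoot 33 dB → output overshoot 2.75 dB → GR 30.25 dB.
B: overshoot 8 dB → output overshoot 4 dB → GR 4 dB.
A reduces 26.25 dB more.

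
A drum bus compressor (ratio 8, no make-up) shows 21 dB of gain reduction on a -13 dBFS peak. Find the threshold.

-37 dBFS

Input is 24 dB above T (since output overshoot × R = input overshoot: (-34 − T)·8 = -13 − T gives T = -37 dBFS).
Check: -37 + (-13 − (-37))/8 = -37 + 3 = -34 dBFS. ✓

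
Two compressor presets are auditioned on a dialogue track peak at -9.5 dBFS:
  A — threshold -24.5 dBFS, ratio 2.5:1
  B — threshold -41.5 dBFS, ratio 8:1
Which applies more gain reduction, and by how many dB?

B, by 19 dB

A: GR = 15 − 15/2.5 = 9 dB.
B: GR = 32 − 32/8 = 28 dB.
B applies 19 dB more gain reduction.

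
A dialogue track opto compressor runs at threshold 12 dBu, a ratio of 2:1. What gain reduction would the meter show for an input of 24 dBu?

The signal is 12 dB above threshold.
At 2:1, output sits 12/2 = 6 dB above threshold.
GR = overshoot in − overshoot out = 12 − 6 = 6 dB.

6 dB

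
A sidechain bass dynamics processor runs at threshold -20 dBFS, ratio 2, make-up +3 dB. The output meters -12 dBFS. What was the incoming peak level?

-10 dBFS

Stripping the +3 dB make-up gives -15 dBFS at the gain stage.
Post-compression overshoot = -15 − (-20) = 5 dB.
Before 2:1 compression the overshoot was 5 × 2 = 10 dB, so input = -20 + 10 = -10 dBFS.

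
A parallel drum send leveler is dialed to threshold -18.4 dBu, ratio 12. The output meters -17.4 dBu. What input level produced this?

-6.4 dBu

That's 1 dB above the -18.4 dBu threshold.
Input overshoot = R × output overshoot = 12 dB → input = -18.4 + 12 = -6.4 dBu.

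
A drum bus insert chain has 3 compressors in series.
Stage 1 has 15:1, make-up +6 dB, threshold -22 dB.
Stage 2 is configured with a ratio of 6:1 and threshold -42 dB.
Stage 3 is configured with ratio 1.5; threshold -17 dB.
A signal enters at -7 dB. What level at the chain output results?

-37.5 dB

Stage 1: 15 dB above -22 dB, reduced 15:1 to 1 dB above → -21 dB; +6 dB make-up → -15 dB.
Stage 2: -15 dB is 27 dB over -42 dB; at 6:1 that becomes 4.5 dB over, giving -37.5 dB.
Stage 3: below threshold (-37.5 ≤ -17); passes unchanged; output -37.5 dB.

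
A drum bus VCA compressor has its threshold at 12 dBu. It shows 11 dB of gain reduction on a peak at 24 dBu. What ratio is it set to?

Input overshoot = 24 − 12 = 12 dB.
Output overshoot = 12 − 11 = 1 dB.
Ratio = input overshoot / output overshoot = 12 / 1 = 12.

12:1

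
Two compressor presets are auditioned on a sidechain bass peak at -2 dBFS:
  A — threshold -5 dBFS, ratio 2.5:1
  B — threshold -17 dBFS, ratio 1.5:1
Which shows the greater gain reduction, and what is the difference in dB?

A: overshoot 3 dB → output overshoot 1.2 dB → GR 1.8 dB.
B: overshoot 15 dB → output overshoot 10 dB → GR 5 dB.
B applies 3.2 dB more gain reduction.

B, by 3.2 dB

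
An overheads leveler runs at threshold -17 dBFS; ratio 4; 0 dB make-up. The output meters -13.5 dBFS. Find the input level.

-3 dBFS

The compressed level sits -13.5 − (-17) = 3.5 dB over threshold.
Undo the ratio: input overshoot = 3.5 × 4 = 14 dB, giving input = -3 dBFS.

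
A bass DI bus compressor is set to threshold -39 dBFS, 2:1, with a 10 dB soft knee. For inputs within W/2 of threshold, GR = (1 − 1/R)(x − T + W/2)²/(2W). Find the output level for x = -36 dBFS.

x − T + W/2 = -36 − (-39) + 5 = 8.
GR = (1 − 1/2) × 8² / 20 = 0.5 × 64 / 20 = 1.6 dB.
Output = -36 − 1.6 = -37.6 dBFS.

-37.6 dBFS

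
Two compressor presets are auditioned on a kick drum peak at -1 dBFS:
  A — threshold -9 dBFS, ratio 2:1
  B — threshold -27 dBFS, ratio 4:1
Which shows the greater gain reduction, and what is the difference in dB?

B, by 15.5 dB

A: 8 dB over, compressed to 4 dB over, so 4 dB of GR.
B: 26 dB over, compressed to 6.5 dB over, so 19.5 dB of GR.
B reduces 15.5 dB more.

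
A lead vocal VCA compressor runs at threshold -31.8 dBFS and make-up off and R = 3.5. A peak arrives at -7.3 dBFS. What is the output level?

Overshoot: -7.3 − (-31.8) = 24.5 dB.
3.5:1 compression reduces that to 24.5/3.5 = 7 dB over.
That puts the output at -24.8 dBFS.

-24.8 dBFS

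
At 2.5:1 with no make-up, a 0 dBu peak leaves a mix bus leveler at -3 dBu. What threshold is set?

Input is 5 dB above T (since output overshoot × R = input overshoot: (-3 − T)·2.5 = 0 − T gives T = -5 dBu).
Check: -5 + (0 − (-5))/2.5 = -5 + 2 = -3 dBu. ✓

-5 dBu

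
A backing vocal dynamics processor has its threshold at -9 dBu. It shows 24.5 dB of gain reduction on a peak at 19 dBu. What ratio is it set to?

Input overshoot = 19 − (-9) = 28 dB.
Output overshoot = 28 − 24.5 = 3.5 dB.
Ratio = input overshoot / output overshoot = 28 / 3.5 = 8.

8:1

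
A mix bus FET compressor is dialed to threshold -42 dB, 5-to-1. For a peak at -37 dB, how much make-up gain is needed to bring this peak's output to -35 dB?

6 dB

The peak compresses to -42 + 5/5 = -41 dB.
To reach -35 dB requires -35 − (-41) = 6 dB of make-up.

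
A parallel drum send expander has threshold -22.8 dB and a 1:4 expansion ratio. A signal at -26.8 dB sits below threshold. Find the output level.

Below threshold, a 1:4 expander applies gain = (4−1)×(T − x) of attenuation.
(4−1) × 4 = 12 dB, so output = -26.8 − 12 = -38.8 dB.

-38.8 dB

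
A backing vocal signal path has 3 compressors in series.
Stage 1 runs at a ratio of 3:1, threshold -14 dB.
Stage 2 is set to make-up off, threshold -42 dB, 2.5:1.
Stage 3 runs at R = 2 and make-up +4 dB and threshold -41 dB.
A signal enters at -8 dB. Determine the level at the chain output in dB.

Stage 1: 6 dB above -14 dB, reduced 3:1 to 2 dB above → -12 dB.
Stage 2: overshoot 30 dB → 30/2.5 = 12 dB → -30 dB.
Stage 3: overshoot 11 dB → 11/2 = 5.5 dB → -35.5 dB; +4 dB make-up → -31.5 dB.

-31.5 dB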